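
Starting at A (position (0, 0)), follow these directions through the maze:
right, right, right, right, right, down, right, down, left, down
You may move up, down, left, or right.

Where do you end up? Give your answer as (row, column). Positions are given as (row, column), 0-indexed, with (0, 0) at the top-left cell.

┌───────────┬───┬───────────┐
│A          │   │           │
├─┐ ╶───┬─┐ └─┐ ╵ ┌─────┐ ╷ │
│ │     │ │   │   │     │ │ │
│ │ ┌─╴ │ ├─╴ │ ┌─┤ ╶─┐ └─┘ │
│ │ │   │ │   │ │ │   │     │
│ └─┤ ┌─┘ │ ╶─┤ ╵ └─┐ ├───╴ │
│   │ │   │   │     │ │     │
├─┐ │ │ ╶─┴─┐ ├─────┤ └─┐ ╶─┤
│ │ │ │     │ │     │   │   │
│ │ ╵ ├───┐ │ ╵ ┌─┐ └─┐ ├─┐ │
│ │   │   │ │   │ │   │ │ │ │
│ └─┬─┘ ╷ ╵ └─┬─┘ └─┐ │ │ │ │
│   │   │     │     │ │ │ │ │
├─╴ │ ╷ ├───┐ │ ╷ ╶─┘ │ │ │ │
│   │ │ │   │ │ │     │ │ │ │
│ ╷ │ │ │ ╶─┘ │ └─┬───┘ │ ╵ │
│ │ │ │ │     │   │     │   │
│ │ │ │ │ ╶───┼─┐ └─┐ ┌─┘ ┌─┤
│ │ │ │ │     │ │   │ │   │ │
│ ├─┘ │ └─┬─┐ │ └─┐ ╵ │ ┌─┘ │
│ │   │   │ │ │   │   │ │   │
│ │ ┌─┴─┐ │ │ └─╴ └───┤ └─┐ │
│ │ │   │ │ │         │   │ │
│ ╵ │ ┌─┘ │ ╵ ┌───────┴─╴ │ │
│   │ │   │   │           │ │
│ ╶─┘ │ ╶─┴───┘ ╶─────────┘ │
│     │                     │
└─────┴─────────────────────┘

Following directions step by step:
Start: (0, 0)
  right: (0, 0) → (0, 1)
  right: (0, 1) → (0, 2)
  right: (0, 2) → (0, 3)
  right: (0, 3) → (0, 4)
  right: (0, 4) → (0, 5)
  down: (0, 5) → (1, 5)
  right: (1, 5) → (1, 6)
  down: (1, 6) → (2, 6)
  left: (2, 6) → (2, 5)
  down: (2, 5) → (3, 5)
Final position: (3, 5)

Path taken:

┌───────────┬───┬───────────┐
│A → → → → ↓│   │           │
├─┐ ╶───┬─┐ └─┐ ╵ ┌─────┐ ╷ │
│ │     │ │↳ ↓│   │     │ │ │
│ │ ┌─╴ │ ├─╴ │ ┌─┤ ╶─┐ └─┘ │
│ │ │   │ │↓ ↲│ │ │   │     │
│ └─┤ ┌─┘ │ ╶─┤ ╵ └─┐ ├───╴ │
│   │ │   │B  │     │ │     │
├─┐ │ │ ╶─┴─┐ ├─────┤ └─┐ ╶─┤
│ │ │ │     │ │     │   │   │
│ │ ╵ ├───┐ │ ╵ ┌─┐ └─┐ ├─┐ │
│ │   │   │ │   │ │   │ │ │ │
│ └─┬─┘ ╷ ╵ └─┬─┘ └─┐ │ │ │ │
│   │   │     │     │ │ │ │ │
├─╴ │ ╷ ├───┐ │ ╷ ╶─┘ │ │ │ │
│   │ │ │   │ │ │     │ │ │ │
│ ╷ │ │ │ ╶─┘ │ └─┬───┘ │ ╵ │
│ │ │ │ │     │   │     │   │
│ │ │ │ │ ╶───┼─┐ └─┐ ┌─┘ ┌─┤
│ │ │ │ │     │ │   │ │   │ │
│ ├─┘ │ └─┬─┐ │ └─┐ ╵ │ ┌─┘ │
│ │   │   │ │ │   │   │ │   │
│ │ ┌─┴─┐ │ │ └─╴ └───┤ └─┐ │
│ │ │   │ │ │         │   │ │
│ ╵ │ ┌─┘ │ ╵ ┌───────┴─╴ │ │
│   │ │   │   │           │ │
│ ╶─┘ │ ╶─┴───┘ ╶─────────┘ │
│     │                     │
└─────┴─────────────────────┘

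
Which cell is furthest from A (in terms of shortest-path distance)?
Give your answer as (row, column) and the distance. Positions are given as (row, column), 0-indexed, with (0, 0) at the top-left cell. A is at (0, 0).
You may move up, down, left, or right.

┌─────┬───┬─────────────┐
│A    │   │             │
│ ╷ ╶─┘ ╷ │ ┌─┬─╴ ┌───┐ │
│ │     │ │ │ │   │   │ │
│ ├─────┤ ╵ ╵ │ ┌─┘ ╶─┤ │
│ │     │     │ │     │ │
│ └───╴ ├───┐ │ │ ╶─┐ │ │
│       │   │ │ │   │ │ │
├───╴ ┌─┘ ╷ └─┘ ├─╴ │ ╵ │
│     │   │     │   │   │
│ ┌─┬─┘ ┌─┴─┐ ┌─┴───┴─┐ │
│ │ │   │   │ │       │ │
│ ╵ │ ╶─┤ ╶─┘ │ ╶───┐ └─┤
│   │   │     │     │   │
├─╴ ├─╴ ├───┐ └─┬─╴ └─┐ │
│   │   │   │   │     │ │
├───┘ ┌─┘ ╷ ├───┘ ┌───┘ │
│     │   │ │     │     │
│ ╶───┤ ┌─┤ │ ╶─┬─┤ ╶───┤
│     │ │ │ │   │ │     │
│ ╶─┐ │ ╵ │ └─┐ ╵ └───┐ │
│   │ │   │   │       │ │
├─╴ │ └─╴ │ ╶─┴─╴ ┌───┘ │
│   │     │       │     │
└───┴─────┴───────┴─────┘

Computing BFS distances from A to all cells:
Furthest cell: (11, 9)
Distance: 84 steps

Path from A to the furthest cell:

┌─────┬───┬─────────────┐
│A ↓  │↱ ↓│↱ → → ↓      │
│ ╷ ╶─┘ ╷ │ ┌─┬─╴ ┌───┐ │
│ │↳ → ↑│↓│↑│ │↓ ↲│   │ │
│ ├─────┤ ╵ ╵ │ ┌─┘ ╶─┤ │
│ │     │↳ ↑  │↓│     │ │
│ └───╴ ├───┐ │ │ ╶─┐ │ │
│       │↓ ↰│ │↓│   │ │ │
├───╴ ┌─┘ ╷ └─┘ ├─╴ │ ╵ │
│     │↓ ↲│↑ ← ↲│   │   │
│ ┌─┬─┘ ┌─┴─┐ ┌─┴───┴─┐ │
│ │ │↓ ↲│   │ │↱ → → ↓│ │
│ ╵ │ ╶─┤ ╶─┘ │ ╶───┐ └─┤
│   │↳ ↓│     │↑ ← ↰│↳ ↓│
├─╴ ├─╴ ├───┐ └─┬─╴ └─┐ │
│   │↓ ↲│↱ ↓│   │↱ ↑  │↓│
├───┘ ┌─┘ ╷ ├───┘ ┌───┘ │
│↓ ← ↲│↱ ↑│↓│↱ → ↑│↓ ← ↲│
│ ╶───┤ ┌─┤ │ ╶─┬─┤ ╶───┤
│↳ → ↓│↑│ │↓│↑ ↰│ │↳ → ↓│
│ ╶─┐ │ ╵ │ └─┐ ╵ └───┐ │
│   │↓│↑ ↰│↓  │↑ ↰    │↓│
├─╴ │ └─╴ │ ╶─┴─╴ ┌───┘ │
│   │↳ → ↑│↳ → → ↑│B ← ↲│
└───┴─────┴───────┴─────┘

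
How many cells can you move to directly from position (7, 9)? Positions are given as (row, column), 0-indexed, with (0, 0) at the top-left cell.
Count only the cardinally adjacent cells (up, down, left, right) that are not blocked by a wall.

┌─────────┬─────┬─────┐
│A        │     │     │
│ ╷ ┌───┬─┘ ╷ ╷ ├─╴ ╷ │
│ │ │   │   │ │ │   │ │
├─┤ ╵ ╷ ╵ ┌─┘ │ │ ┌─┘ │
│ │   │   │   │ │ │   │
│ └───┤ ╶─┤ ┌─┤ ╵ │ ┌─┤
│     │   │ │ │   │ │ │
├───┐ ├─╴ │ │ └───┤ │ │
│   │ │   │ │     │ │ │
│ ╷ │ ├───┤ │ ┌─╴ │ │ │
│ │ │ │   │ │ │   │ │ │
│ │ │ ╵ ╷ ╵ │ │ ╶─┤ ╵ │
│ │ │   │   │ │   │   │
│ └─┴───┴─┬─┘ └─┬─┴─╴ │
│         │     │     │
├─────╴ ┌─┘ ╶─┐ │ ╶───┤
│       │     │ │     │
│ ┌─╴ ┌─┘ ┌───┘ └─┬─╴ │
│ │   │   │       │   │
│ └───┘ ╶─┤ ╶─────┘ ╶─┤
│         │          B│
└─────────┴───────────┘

Checking passable neighbors of (7, 9):
Neighbors: (7, 8), (7, 10)
Count: 2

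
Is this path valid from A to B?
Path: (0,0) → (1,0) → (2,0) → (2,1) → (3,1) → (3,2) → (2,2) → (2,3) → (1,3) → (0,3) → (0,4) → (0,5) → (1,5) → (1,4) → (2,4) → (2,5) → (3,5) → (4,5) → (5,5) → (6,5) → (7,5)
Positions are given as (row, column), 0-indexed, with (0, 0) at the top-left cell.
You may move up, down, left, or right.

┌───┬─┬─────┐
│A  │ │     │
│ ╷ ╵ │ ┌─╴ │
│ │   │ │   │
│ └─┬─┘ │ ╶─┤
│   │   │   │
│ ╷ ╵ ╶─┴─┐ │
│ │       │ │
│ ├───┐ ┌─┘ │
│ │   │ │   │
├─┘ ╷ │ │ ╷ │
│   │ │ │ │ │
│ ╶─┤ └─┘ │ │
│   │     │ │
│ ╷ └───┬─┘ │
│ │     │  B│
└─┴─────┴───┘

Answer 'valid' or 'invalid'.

Checking path validity:
Result: All consecutive moves are passable.

valid

Correct solution:

┌───┬─┬─────┐
│A  │ │↱ → ↓│
│ ╷ ╵ │ ┌─╴ │
│↓│   │↑│↓ ↲│
│ └─┬─┘ │ ╶─┤
│↳ ↓│↱ ↑│↳ ↓│
│ ╷ ╵ ╶─┴─┐ │
│ │↳ ↑    │↓│
│ ├───┐ ┌─┘ │
│ │   │ │  ↓│
├─┘ ╷ │ │ ╷ │
│   │ │ │ │↓│
│ ╶─┤ └─┘ │ │
│   │     │↓│
│ ╷ └───┬─┘ │
│ │     │  B│
└─┴─────┴───┘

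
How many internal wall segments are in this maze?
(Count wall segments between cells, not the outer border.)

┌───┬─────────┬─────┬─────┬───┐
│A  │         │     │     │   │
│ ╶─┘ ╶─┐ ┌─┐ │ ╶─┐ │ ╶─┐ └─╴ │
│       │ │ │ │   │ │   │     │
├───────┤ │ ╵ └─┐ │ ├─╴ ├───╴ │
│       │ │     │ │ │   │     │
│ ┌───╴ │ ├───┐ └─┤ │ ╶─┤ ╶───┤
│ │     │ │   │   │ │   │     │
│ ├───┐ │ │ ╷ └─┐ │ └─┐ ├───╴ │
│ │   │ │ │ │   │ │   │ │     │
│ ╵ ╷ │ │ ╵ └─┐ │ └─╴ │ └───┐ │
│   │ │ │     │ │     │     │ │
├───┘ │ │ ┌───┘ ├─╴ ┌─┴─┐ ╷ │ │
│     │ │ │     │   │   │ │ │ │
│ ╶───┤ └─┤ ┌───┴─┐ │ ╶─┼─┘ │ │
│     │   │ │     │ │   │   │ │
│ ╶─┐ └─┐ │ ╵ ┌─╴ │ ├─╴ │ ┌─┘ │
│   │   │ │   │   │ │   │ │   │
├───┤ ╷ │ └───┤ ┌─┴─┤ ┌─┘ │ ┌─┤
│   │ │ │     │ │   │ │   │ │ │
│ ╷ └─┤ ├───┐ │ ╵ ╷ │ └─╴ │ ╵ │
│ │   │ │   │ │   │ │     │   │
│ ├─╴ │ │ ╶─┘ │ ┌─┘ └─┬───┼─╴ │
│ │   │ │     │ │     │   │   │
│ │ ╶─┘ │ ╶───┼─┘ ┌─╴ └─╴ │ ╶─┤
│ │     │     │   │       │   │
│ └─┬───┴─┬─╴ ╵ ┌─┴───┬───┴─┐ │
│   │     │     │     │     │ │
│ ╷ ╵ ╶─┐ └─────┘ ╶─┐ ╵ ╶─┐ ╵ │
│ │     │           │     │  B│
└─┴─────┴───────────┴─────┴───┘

Counting internal wall segments:
Total internal walls: 196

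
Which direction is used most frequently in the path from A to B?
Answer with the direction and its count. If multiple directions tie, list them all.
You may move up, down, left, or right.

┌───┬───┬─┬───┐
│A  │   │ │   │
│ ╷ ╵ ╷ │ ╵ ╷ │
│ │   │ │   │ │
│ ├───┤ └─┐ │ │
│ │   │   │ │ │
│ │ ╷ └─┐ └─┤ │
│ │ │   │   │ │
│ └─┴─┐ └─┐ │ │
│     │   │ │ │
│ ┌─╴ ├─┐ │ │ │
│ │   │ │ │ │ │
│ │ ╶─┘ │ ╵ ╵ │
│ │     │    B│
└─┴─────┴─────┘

Directions: right, down, right, up, right, down, down, right, down, right, down, down, down, right
Counts: {'right': 6, 'down': 7, 'up': 1}
Most common: down (7 times)

Solution:

┌───┬───┬─┬───┐
│A ↓│↱ ↓│ │   │
│ ╷ ╵ ╷ │ ╵ ╷ │
│ │↳ ↑│↓│   │ │
│ ├───┤ └─┐ │ │
│ │   │↳ ↓│ │ │
│ │ ╷ └─┐ └─┤ │
│ │ │   │↳ ↓│ │
│ └─┴─┐ └─┐ │ │
│     │   │↓│ │
│ ┌─╴ ├─┐ │ │ │
│ │   │ │ │↓│ │
│ │ ╶─┘ │ ╵ ╵ │
│ │     │  ↳ B│
└─┴─────┴─────┘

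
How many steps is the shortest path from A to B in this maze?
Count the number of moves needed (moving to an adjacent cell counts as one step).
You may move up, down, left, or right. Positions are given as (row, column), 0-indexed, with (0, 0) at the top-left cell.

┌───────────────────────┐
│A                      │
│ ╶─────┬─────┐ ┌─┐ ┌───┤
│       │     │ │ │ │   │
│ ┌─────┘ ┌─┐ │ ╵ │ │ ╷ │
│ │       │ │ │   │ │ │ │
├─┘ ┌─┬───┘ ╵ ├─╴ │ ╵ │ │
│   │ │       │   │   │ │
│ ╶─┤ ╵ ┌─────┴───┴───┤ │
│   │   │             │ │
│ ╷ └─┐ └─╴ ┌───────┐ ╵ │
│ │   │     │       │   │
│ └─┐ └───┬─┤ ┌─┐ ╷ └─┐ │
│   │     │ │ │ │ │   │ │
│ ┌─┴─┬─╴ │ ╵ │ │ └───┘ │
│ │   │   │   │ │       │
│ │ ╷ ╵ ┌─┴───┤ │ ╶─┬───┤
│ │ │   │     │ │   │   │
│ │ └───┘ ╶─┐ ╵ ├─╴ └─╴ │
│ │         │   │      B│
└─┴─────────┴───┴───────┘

Using BFS to find shortest path:
Start: (0, 0), End: (9, 11)
Path found:
(0,0) → (0,1) → (0,2) → (0,3) → (0,4) → (0,5) → (0,6) → (0,7) → (0,8) → (0,9) → (1,9) → (2,9) → (3,9) → (3,10) → (2,10) → (1,10) → (1,11) → (2,11) → (3,11) → (4,11) → (5,11) → (6,11) → (7,11) → (7,10) → (7,9) → (7,8) → (8,8) → (8,9) → (9,9) → (9,10) → (9,11)
Number of steps: 30

Solution:

┌───────────────────────┐
│A → → → → → → → → ↓    │
│ ╶─────┬─────┐ ┌─┐ ┌───┤
│       │     │ │ │↓│↱ ↓│
│ ┌─────┘ ┌─┐ │ ╵ │ │ ╷ │
│ │       │ │ │   │↓│↑│↓│
├─┘ ┌─┬───┘ ╵ ├─╴ │ ╵ │ │
│   │ │       │   │↳ ↑│↓│
│ ╶─┤ ╵ ┌─────┴───┴───┤ │
│   │   │             │↓│
│ ╷ └─┐ └─╴ ┌───────┐ ╵ │
│ │   │     │       │  ↓│
│ └─┐ └───┬─┤ ┌─┐ ╷ └─┐ │
│   │     │ │ │ │ │   │↓│
│ ┌─┴─┬─╴ │ ╵ │ │ └───┘ │
│ │   │   │   │ │↓ ← ← ↲│
│ │ ╷ ╵ ┌─┴───┤ │ ╶─┬───┤
│ │ │   │     │ │↳ ↓│   │
│ │ └───┘ ╶─┐ ╵ ├─╴ └─╴ │
│ │         │   │  ↳ → B│
└─┴─────────┴───┴───────┘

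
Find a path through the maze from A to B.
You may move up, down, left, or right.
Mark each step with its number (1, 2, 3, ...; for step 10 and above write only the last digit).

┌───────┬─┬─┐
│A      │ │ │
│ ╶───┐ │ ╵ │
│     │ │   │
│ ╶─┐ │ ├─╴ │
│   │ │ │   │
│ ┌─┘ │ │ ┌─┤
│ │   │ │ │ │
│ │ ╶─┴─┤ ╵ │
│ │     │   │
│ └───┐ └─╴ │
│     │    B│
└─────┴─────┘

Finding the shortest path through the maze:
Path length: 12 steps
Directions: down → right → right → down → down → left → down → right → right → down → right → right

Solution:

┌───────┬─┬─┐
│A      │ │ │
│ ╶───┐ │ ╵ │
│1 2 3│ │   │
│ ╶─┐ │ ├─╴ │
│   │4│ │   │
│ ┌─┘ │ │ ┌─┤
│ │6 5│ │ │ │
│ │ ╶─┴─┤ ╵ │
│ │7 8 9│   │
│ └───┐ └─╴ │
│     │0 1 B│
└─────┴─────┘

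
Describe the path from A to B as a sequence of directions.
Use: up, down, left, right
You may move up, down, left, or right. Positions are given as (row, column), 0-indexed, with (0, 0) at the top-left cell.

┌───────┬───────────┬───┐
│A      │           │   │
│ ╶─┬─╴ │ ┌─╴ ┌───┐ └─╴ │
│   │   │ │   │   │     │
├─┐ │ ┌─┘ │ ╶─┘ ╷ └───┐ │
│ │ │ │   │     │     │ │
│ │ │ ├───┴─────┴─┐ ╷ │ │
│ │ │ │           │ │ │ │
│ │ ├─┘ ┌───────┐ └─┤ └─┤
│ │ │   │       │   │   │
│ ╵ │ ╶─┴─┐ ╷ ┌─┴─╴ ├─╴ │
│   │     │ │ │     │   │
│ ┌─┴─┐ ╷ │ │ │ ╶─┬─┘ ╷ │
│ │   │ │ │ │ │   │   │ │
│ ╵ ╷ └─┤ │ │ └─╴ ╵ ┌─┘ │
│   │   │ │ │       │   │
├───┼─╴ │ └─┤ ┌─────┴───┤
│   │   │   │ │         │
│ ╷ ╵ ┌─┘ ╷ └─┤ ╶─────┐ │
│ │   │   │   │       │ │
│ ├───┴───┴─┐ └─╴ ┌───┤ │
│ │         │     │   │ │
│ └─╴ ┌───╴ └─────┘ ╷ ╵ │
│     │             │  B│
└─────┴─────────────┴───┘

Finding the path and converting it to directions:
Path through cells: (0,0) → (1,0) → (1,1) → (2,1) → (3,1) → (4,1) → (5,1) → (5,0) → (6,0) → (7,0) → (7,1) → (6,1) → (6,2) → (7,2) → (7,3) → (8,3) → (8,2) → (9,2) → (9,1) → (8,1) → (8,0) → (9,0) → (10,0) → (11,0) → (11,1) → (11,2) → (10,2) → (10,3) → (10,4) → (10,5) → (11,5) → (11,6) → (11,7) → (11,8) → (11,9) → (10,9) → (10,10) → (11,10) → (11,11)
Directions: down, right, down, down, down, down, left, down, down, right, up, right, down, right, down, left, down, left, up, left, down, down, down, right, right, up, right, right, right, down, right, right, right, right, up, right, down, right

Solution:

┌───────┬───────────┬───┐
│A      │           │   │
│ ╶─┬─╴ │ ┌─╴ ┌───┐ └─╴ │
│↳ ↓│   │ │   │   │     │
├─┐ │ ┌─┘ │ ╶─┘ ╷ └───┐ │
│ │↓│ │   │     │     │ │
│ │ │ ├───┴─────┴─┐ ╷ │ │
│ │↓│ │           │ │ │ │
│ │ ├─┘ ┌───────┐ └─┤ └─┤
│ │↓│   │       │   │   │
│ ╵ │ ╶─┴─┐ ╷ ┌─┴─╴ ├─╴ │
│↓ ↲│     │ │ │     │   │
│ ┌─┴─┐ ╷ │ │ │ ╶─┬─┘ ╷ │
│↓│↱ ↓│ │ │ │ │   │   │ │
│ ╵ ╷ └─┤ │ │ └─╴ ╵ ┌─┘ │
│↳ ↑│↳ ↓│ │ │       │   │
├───┼─╴ │ └─┤ ┌─────┴───┤
│↓ ↰│↓ ↲│   │ │         │
│ ╷ ╵ ┌─┘ ╷ └─┤ ╶─────┐ │
│↓│↑ ↲│   │   │       │ │
│ ├───┴───┴─┐ └─╴ ┌───┤ │
│↓│  ↱ → → ↓│     │↱ ↓│ │
│ └─╴ ┌───╴ └─────┘ ╷ ╵ │
│↳ → ↑│    ↳ → → → ↑│↳ B│
└─────┴─────────────┴───┘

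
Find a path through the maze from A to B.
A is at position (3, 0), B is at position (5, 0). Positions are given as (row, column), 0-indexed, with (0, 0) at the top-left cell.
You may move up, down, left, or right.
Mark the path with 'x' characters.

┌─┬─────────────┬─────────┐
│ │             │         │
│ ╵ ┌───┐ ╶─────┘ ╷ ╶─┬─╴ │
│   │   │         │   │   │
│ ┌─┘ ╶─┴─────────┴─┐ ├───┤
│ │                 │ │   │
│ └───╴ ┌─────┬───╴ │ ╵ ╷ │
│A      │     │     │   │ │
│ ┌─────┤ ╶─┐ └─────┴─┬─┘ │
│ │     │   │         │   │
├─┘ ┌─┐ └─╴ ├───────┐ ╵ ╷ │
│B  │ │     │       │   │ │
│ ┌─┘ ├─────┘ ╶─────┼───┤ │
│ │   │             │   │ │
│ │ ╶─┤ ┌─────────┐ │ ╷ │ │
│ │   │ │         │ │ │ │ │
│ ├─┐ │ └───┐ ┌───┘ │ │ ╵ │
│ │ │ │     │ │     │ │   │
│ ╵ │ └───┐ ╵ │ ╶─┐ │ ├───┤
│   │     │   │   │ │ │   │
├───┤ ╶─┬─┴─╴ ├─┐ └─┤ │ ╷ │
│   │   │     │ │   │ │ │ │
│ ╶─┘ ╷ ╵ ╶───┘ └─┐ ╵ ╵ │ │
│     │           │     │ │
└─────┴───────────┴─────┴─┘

Finding the shortest path from (3, 0) to (5, 0):
Path length: 44 steps
Directions: up → up → right → up → right → right → right → down → right → right → right → right → up → right → down → right → down → down → right → up → right → down → down → left → down → left → up → left → left → left → left → up → left → left → down → right → down → left → left → up → left → left → down → left

Solution:

┌─┬─────────────┬─────────┐
│ │x x x x      │x x      │
│ ╵ ┌───┐ ╶─────┘ ╷ ╶─┬─╴ │
│x x│   │x x x x x│x x│   │
│ ┌─┘ ╶─┴─────────┴─┐ ├───┤
│x│                 │x│x x│
│ └───╴ ┌─────┬───╴ │ ╵ ╷ │
│A      │x x x│     │x x│x│
│ ┌─────┤ ╶─┐ └─────┴─┬─┘ │
│ │x x x│x x│x x x x x│x x│
├─┘ ┌─┐ └─╴ ├───────┐ ╵ ╷ │
│B x│ │x x x│       │x x│ │
│ ┌─┘ ├─────┘ ╶─────┼───┤ │
│ │   │             │   │ │
│ │ ╶─┤ ┌─────────┐ │ ╷ │ │
│ │   │ │         │ │ │ │ │
│ ├─┐ │ └───┐ ┌───┘ │ │ ╵ │
│ │ │ │     │ │     │ │   │
│ ╵ │ └───┐ ╵ │ ╶─┐ │ ├───┤
│   │     │   │   │ │ │   │
├───┤ ╶─┬─┴─╴ ├─┐ └─┤ │ ╷ │
│   │   │     │ │   │ │ │ │
│ ╶─┘ ╷ ╵ ╶───┘ └─┐ ╵ ╵ │ │
│     │           │     │ │
└─────┴───────────┴─────┴─┘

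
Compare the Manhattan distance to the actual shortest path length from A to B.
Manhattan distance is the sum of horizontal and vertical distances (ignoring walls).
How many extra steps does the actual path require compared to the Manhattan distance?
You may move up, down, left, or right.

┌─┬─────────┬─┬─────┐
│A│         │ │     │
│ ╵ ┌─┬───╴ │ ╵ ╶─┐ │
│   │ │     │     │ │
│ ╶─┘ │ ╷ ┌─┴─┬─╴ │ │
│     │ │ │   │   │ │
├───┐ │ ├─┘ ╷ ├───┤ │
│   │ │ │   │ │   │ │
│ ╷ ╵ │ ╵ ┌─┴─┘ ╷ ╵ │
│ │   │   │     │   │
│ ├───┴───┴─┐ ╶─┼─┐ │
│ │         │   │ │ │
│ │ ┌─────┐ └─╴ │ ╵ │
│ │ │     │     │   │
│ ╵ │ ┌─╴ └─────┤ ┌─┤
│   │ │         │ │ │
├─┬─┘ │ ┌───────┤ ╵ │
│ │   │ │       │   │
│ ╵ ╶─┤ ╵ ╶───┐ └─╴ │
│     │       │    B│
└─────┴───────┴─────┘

Manhattan distance: |9 - 0| + |9 - 0| = 18
Actual path length: 38
Extra steps: 38 - 18 = 20

Solution:

┌─┬─────────┬─┬─────┐
│A│         │ │     │
│ ╵ ┌─┬───╴ │ ╵ ╶─┐ │
│↓  │ │     │     │ │
│ ╶─┘ │ ╷ ┌─┴─┬─╴ │ │
│↳ → ↓│ │ │   │   │ │
├───┐ │ ├─┘ ╷ ├───┤ │
│↓ ↰│↓│ │   │ │↱ ↓│ │
│ ╷ ╵ │ ╵ ┌─┴─┘ ╷ ╵ │
│↓│↑ ↲│   │  ↱ ↑│↳ ↓│
│ ├───┴───┴─┐ ╶─┼─┐ │
│↓│↱ → → → ↓│↑ ↰│ │↓│
│ │ ┌─────┐ └─╴ │ ╵ │
│↓│↑│     │↳ → ↑│↓ ↲│
│ ╵ │ ┌─╴ └─────┤ ┌─┤
│↳ ↑│ │         │↓│ │
├─┬─┘ │ ┌───────┤ ╵ │
│ │   │ │       │↳ ↓│
│ ╵ ╶─┤ ╵ ╶───┐ └─╴ │
│     │       │    B│
└─────┴───────┴─────┘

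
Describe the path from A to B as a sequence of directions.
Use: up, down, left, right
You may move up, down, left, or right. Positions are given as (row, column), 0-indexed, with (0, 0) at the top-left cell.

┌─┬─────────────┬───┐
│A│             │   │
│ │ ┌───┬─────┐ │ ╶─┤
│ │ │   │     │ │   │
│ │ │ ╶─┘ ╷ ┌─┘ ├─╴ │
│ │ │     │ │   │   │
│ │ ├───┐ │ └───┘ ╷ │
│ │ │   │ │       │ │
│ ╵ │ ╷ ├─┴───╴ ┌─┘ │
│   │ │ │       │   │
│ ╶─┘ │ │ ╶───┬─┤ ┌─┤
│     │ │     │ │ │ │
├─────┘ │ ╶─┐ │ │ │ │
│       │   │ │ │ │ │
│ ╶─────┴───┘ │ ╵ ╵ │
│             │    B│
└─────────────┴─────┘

Finding the path and converting it to directions:
Path through cells: (0,0) → (1,0) → (2,0) → (3,0) → (4,0) → (5,0) → (5,1) → (5,2) → (4,2) → (3,2) → (3,3) → (4,3) → (5,3) → (6,3) → (6,2) → (6,1) → (6,0) → (7,0) → (7,1) → (7,2) → (7,3) → (7,4) → (7,5) → (7,6) → (6,6) → (5,6) → (5,5) → (5,4) → (4,4) → (4,5) → (4,6) → (4,7) → (3,7) → (3,8) → (2,8) → (2,9) → (3,9) → (4,9) → (4,8) → (5,8) → (6,8) → (7,8) → (7,9)
Directions: down, down, down, down, down, right, right, up, up, right, down, down, down, left, left, left, down, right, right, right, right, right, right, up, up, left, left, up, right, right, right, up, right, up, right, down, down, left, down, down, down, right

Solution:

┌─┬─────────────┬───┐
│A│             │   │
│ │ ┌───┬─────┐ │ ╶─┤
│↓│ │   │     │ │   │
│ │ │ ╶─┘ ╷ ┌─┘ ├─╴ │
│↓│ │     │ │   │↱ ↓│
│ │ ├───┐ │ └───┘ ╷ │
│↓│ │↱ ↓│ │    ↱ ↑│↓│
│ ╵ │ ╷ ├─┴───╴ ┌─┘ │
│↓  │↑│↓│↱ → → ↑│↓ ↲│
│ ╶─┘ │ │ ╶───┬─┤ ┌─┤
│↳ → ↑│↓│↑ ← ↰│ │↓│ │
├─────┘ │ ╶─┐ │ │ │ │
│↓ ← ← ↲│   │↑│ │↓│ │
│ ╶─────┴───┘ │ ╵ ╵ │
│↳ → → → → → ↑│  ↳ B│
└─────────────┴─────┘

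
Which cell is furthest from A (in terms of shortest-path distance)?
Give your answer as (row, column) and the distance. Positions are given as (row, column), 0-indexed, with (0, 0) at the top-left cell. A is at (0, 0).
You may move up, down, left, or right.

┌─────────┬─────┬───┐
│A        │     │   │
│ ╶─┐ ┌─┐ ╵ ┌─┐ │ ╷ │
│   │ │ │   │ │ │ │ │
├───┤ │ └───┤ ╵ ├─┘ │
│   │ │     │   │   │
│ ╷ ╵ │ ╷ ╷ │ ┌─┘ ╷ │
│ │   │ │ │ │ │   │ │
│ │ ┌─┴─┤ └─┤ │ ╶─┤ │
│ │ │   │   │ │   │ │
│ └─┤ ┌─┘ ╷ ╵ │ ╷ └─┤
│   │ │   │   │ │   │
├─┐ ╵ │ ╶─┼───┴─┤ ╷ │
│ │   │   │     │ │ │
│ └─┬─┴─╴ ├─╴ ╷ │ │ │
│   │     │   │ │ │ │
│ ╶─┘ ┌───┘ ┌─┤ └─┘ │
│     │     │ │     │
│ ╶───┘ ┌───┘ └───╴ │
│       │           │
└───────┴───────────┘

Computing BFS distances from A to all cells:
Furthest cell: (1, 8)
Distance: 57 steps

Path from A to the furthest cell:

┌─────────┬─────┬───┐
│A → → → ↓│↱ → ↓│↓ ↰│
│ ╶─┐ ┌─┐ ╵ ┌─┐ │ ╷ │
│   │ │ │↳ ↑│ │↓│B│↑│
├───┤ │ └───┤ ╵ ├─┘ │
│   │ │     │↓ ↲│↱ ↑│
│ ╷ ╵ │ ╷ ╷ │ ┌─┘ ╷ │
│ │   │ │ │ │↓│↱ ↑│ │
│ │ ┌─┴─┤ └─┤ │ ╶─┤ │
│ │ │   │↓ ↰│↓│↑ ↰│ │
│ └─┤ ┌─┘ ╷ ╵ │ ╷ └─┤
│   │ │↓ ↲│↑ ↲│ │↑ ↰│
├─┐ ╵ │ ╶─┼───┴─┤ ╷ │
│ │   │↳ ↓│  ↱ ↓│ │↑│
│ └─┬─┴─╴ ├─╴ ╷ │ │ │
│   │↓ ← ↲│↱ ↑│↓│ │↑│
│ ╶─┘ ┌───┘ ┌─┤ └─┘ │
│↓ ← ↲│↱ → ↑│ │↳ → ↑│
│ ╶───┘ ┌───┘ └───╴ │
│↳ → → ↑│           │
└───────┴───────────┘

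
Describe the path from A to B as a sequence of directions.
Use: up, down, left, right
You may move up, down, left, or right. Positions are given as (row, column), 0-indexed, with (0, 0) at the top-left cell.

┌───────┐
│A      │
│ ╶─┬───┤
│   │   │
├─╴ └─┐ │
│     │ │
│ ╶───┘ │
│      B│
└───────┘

Finding the path and converting it to directions:
Path through cells: (0,0) → (1,0) → (1,1) → (2,1) → (2,0) → (3,0) → (3,1) → (3,2) → (3,3)
Directions: down, right, down, left, down, right, right, right

Solution:

┌───────┐
│A      │
│ ╶─┬───┤
│↳ ↓│   │
├─╴ └─┐ │
│↓ ↲  │ │
│ ╶───┘ │
│↳ → → B│
└───────┘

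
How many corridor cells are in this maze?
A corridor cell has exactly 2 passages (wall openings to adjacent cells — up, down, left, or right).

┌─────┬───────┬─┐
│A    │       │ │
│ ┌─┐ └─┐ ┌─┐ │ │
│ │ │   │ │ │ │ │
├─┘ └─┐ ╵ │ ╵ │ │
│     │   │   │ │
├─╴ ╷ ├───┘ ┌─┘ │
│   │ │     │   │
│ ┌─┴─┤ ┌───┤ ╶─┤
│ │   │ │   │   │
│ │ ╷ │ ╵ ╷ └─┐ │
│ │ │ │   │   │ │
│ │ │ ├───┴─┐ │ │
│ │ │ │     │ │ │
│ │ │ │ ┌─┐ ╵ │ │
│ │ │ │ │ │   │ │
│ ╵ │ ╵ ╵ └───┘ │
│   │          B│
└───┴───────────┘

Counting cells with exactly 2 passages:
Total corridor cells: 59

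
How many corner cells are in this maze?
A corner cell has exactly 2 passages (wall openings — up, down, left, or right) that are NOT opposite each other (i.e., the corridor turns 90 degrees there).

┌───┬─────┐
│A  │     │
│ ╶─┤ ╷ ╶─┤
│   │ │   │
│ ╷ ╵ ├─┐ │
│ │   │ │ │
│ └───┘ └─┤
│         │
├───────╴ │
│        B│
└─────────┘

Counting corner cells (2 non-opposite passages):
Total corners: 10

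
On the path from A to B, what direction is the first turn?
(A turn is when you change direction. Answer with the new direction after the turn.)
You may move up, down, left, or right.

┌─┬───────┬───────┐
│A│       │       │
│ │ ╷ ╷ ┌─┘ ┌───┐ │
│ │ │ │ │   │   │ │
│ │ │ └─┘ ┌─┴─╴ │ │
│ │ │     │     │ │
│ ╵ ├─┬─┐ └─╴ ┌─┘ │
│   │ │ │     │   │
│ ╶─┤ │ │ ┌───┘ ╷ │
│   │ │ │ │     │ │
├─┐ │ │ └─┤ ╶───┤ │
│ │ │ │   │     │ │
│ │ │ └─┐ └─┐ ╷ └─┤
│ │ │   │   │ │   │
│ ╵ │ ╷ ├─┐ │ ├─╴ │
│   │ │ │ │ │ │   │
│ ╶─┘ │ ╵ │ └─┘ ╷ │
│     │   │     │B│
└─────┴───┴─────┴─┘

Directions: down, down, down, right, up, up, up, right, down, down, right, right, up, right, up, right, right, right, down, down, down, left, down, left, left, down, right, right, down, right, down, down
First turn direction: right

Solution:

┌─┬───────┬───────┐
│A│↱ ↓    │↱ → → ↓│
│ │ ╷ ╷ ┌─┘ ┌───┐ │
│↓│↑│↓│ │↱ ↑│   │↓│
│ │ │ └─┘ ┌─┴─╴ │ │
│↓│↑│↳ → ↑│     │↓│
│ ╵ ├─┬─┐ └─╴ ┌─┘ │
│↳ ↑│ │ │     │↓ ↲│
│ ╶─┤ │ │ ┌───┘ ╷ │
│   │ │ │ │↓ ← ↲│ │
├─┐ │ │ └─┤ ╶───┤ │
│ │ │ │   │↳ → ↓│ │
│ │ │ └─┐ └─┐ ╷ └─┤
│ │ │   │   │ │↳ ↓│
│ ╵ │ ╷ ├─┐ │ ├─╴ │
│   │ │ │ │ │ │  ↓│
│ ╶─┘ │ ╵ │ └─┘ ╷ │
│     │   │     │B│
└─────┴───┴─────┴─┘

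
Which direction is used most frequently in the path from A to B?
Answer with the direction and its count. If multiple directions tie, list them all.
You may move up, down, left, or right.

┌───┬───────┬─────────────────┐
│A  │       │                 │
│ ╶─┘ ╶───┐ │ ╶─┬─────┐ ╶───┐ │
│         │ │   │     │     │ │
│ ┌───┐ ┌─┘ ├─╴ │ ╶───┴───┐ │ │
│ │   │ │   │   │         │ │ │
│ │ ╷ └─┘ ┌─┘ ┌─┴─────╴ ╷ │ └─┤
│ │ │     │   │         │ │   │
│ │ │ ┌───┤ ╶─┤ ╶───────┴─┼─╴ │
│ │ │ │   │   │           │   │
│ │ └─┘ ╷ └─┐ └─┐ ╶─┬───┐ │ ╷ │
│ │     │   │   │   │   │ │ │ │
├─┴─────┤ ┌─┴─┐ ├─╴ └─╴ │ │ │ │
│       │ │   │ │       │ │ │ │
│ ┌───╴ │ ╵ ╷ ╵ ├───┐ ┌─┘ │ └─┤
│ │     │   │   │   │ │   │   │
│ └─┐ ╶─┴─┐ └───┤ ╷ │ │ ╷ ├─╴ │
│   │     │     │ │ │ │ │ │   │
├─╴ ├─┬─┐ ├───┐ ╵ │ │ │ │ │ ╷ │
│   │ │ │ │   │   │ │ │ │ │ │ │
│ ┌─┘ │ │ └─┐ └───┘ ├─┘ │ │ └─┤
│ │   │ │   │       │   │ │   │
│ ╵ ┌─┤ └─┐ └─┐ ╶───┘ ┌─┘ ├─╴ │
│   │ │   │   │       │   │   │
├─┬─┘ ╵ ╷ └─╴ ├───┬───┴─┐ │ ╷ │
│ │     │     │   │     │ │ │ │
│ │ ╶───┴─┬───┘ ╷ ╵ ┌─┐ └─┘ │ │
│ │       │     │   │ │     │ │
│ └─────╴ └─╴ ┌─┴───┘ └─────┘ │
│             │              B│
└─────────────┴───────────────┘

Directions: down, right, right, up, right, right, right, down, down, left, down, left, left, up, left, down, down, down, right, right, up, right, down, down, down, right, up, right, down, right, up, up, left, up, left, up, right, up, right, up, left, up, right, right, right, right, right, down, right, right, down, down, right, down, left, down, down, down, right, down, left, down, down, right, down, down, down, down
Counts: {'down': 25, 'right': 23, 'up': 11, 'left': 9}
Most common: down (25 times)

Solution:

┌───┬───────┬─────────────────┐
│A  │↱ → → ↓│↱ → → → → ↓      │
│ ╶─┘ ╶───┐ │ ╶─┬─────┐ ╶───┐ │
│↳ → ↑    │↓│↑ ↰│     │↳ → ↓│ │
│ ┌───┐ ┌─┘ ├─╴ │ ╶───┴───┐ │ │
│ │↓ ↰│ │↓ ↲│↱ ↑│         │↓│ │
│ │ ╷ └─┘ ┌─┘ ┌─┴─────╴ ╷ │ └─┤
│ │↓│↑ ← ↲│↱ ↑│         │ │↳ ↓│
│ │ │ ┌───┤ ╶─┤ ╶───────┴─┼─╴ │
│ │↓│ │↱ ↓│↑ ↰│           │↓ ↲│
│ │ └─┘ ╷ └─┐ └─┐ ╶─┬───┐ │ ╷ │
│ │↳ → ↑│↓  │↑ ↰│   │   │ │↓│ │
├─┴─────┤ ┌─┴─┐ ├─╴ └─╴ │ │ │ │
│       │↓│↱ ↓│↑│       │ │↓│ │
│ ┌───╴ │ ╵ ╷ ╵ ├───┐ ┌─┘ │ └─┤
│ │     │↳ ↑│↳ ↑│   │ │   │↳ ↓│
│ └─┐ ╶─┴─┐ └───┤ ╷ │ │ ╷ ├─╴ │
│   │     │     │ │ │ │ │ │↓ ↲│
├─╴ ├─┬─┐ ├───┐ ╵ │ │ │ │ │ ╷ │
│   │ │ │ │   │   │ │ │ │ │↓│ │
│ ┌─┘ │ │ └─┐ └───┘ ├─┘ │ │ └─┤
│ │   │ │   │       │   │ │↳ ↓│
│ ╵ ┌─┤ └─┐ └─┐ ╶───┘ ┌─┘ ├─╴ │
│   │ │   │   │       │   │  ↓│
├─┬─┘ ╵ ╷ └─╴ ├───┬───┴─┐ │ ╷ │
│ │     │     │   │     │ │ │↓│
│ │ ╶───┴─┬───┘ ╷ ╵ ┌─┐ └─┘ │ │
│ │       │     │   │ │     │↓│
│ └─────╴ └─╴ ┌─┴───┘ └─────┘ │
│             │              B│
└─────────────┴───────────────┘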